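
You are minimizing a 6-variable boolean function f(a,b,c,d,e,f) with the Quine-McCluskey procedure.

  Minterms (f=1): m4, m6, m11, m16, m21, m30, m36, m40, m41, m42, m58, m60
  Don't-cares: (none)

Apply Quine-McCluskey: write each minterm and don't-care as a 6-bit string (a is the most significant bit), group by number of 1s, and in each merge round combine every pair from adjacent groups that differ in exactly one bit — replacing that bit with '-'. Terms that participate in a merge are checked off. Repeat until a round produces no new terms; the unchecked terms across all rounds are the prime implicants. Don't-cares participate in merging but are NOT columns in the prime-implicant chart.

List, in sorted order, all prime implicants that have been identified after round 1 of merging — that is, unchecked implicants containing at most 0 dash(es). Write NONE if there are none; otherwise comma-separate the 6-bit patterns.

001011, 010000, 010101, 011110, 111100

size-2^0 implicants → 000100(✓)  000110(✓)  001011  010000  010101  011110  100100(✓)  101000(✓)  101001(✓)  101010(✓)  111010(✓)  111100
size-2^1 implicants → -00100  0001-0  1-1010  1010-0  10100-
Unchecked terms (primes): -00100, 0001-0, 001011, 010000, 010101, 011110, 1-1010, 1010-0, 10100-, 111100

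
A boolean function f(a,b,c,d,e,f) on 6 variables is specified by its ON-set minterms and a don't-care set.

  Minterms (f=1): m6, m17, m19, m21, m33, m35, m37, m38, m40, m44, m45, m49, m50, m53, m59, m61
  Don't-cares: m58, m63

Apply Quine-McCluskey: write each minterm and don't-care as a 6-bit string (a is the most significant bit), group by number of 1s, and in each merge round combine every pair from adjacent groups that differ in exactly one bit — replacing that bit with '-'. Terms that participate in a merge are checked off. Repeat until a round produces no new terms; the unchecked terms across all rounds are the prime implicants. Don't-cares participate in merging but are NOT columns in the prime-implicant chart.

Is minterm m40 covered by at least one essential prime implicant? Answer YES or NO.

YES

[col 0] 000110*, 010001*, 010011*, 010101*, 100001*, 100011*, 100101*, 100110*, 101000*, 101100*, 101101*, 110001*, 110010*, 110101*, 111010*, 111011*, 111101*, 111111*
[col 1] -00110, -10001*, -10101*, 010-01*, 0100-1, 1-0001*, 1-0101*, 1-1101*, 10-101*, 100-01*, 1000-1, 101-00, 10110-, 11-010, 11-101*, 110-01*, 111-11, 11101-, 1111-1
[col 2] -10-01, 1--101, 1-0-01
Prime implicants: -00110, -10-01, 0100-1, 1--101, 1-0-01, 1000-1, 101-00, 10110-, 11-010, 111-11, 11101-, 1111-1
PI chart (minterm → PIs covering it):
  6 | -00110  (sole → essential)
  17 | -10-01,0100-1
  19 | 0100-1  (sole → essential)
  21 | -10-01  (sole → essential)
  33 | 1-0-01,1000-1
  35 | 1000-1  (sole → essential)
  37 | 1--101,1-0-01
  38 | -00110  (sole → essential)
  40 | 101-00  (sole → essential)
  44 | 101-00,10110-
  45 | 1--101,10110-
  49 | -10-01,1-0-01
  50 | 11-010  (sole → essential)
  53 | -10-01,1--101,1-0-01
  59 | 111-11,11101-
  61 | 1--101,1111-1
Essential prime implicants: -00110, -10-01, 0100-1, 1000-1, 101-00, 11-010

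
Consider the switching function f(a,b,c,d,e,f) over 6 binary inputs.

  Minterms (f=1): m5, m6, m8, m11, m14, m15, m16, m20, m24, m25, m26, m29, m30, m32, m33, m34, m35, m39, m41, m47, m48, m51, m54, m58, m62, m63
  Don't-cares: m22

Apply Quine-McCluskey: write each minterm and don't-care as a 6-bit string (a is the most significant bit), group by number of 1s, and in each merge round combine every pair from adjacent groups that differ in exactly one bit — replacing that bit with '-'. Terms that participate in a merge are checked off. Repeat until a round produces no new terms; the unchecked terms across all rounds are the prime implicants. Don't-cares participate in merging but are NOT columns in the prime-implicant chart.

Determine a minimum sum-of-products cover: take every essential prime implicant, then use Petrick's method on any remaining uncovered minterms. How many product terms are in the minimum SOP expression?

14

Round 0: 000101 000110✓ 001000✓ 001011✓ 001110✓ 001111✓ 010000✓ 010100✓ 010110✓ 011000✓ 011001✓ 011010✓ 011101✓ 011110✓ 100000✓ 100001✓ 100010✓ 100011✓ 100111✓ 101001✓ 101111✓ 110000✓ 110011✓ 110110✓ 111010✓ 111110✓ 111111✓
Round 1: -01111 -10000 -10110✓ -11010✓ -11110✓ 0-0110✓ 0-1000 0-1110✓ 00-110✓ 001-11 00111- 01-000 01-110✓ 010-00 0101-0 011-01 011-10✓ 0110-0 01100- 1-0000 1-0011 1-1111 10-001 10-111 100-11 1000-0✓ 1000-1✓ 10000-✓ 10001-✓ 11-110✓ 111-10✓ 11111-
Round 2: -1-110 -11-10 0--110 1000--
PIs = {-01111, -1-110, -10000, -11-10, 0--110, 0-1000, 000101, 001-11, 00111-, 01-000, 010-00, 0101-0, 011-01, 0110-0, 01100-, 1-0000, 1-0011, 1-1111, 10-001, 10-111, 100-11, 1000--, 11111-}
Coverage chart:
  m5: 000101 ←essential
  m6: 0--110 ←essential
  m8: 0-1000 ←essential
  m11: 001-11 ←essential
  m14: 0--110,00111-
  m15: -01111,001-11,00111-
  m16: -10000,01-000,010-00
  m20: 010-00,0101-0
  m24: 0-1000,01-000,0110-0,01100-
  m25: 011-01,01100-
  m26: -11-10,0110-0
  m29: 011-01 ←essential
  m30: -1-110,-11-10,0--110
  m32: 1-0000,1000--
  m33: 10-001,1000--
  m34: 1000-- ←essential
  m35: 1-0011,100-11,1000--
  m39: 10-111,100-11
  m41: 10-001 ←essential
  m47: -01111,1-1111,10-111
  m48: -10000,1-0000
  m51: 1-0011 ←essential
  m54: -1-110 ←essential
  m58: -11-10 ←essential
  m62: -1-110,-11-10,11111-
  m63: 1-1111,11111-
Essential: -1-110, -11-10, 0--110, 0-1000, 000101, 001-11, 011-01, 1-0011, 10-001, 1000--
Petrick residual → -10000, 010-00, 1-1111, 10-111
Min cover (14 terms): bdef' + bc'd'e'f' + bcef' + a'def' + a'cd'e'f' + a'b'c'de'f + a'b'cef + a'bc'e'f' + a'bce'f + ac'd'ef + acdef + ab'd'e'f + ab'def + ab'c'd'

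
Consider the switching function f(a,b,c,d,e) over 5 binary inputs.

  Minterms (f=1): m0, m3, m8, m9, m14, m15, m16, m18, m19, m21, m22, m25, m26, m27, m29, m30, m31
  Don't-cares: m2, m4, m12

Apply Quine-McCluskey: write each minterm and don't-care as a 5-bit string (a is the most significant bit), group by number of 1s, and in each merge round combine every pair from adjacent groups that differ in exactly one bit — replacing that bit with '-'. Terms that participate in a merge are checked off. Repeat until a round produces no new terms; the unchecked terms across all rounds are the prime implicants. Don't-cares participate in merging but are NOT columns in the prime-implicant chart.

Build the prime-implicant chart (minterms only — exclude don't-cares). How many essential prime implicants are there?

Round 0: 00000✓ 00010✓ 00011✓ 00100✓ 01000✓ 01001✓ 01100✓ 01110✓ 01111✓ 10000✓ 10010✓ 10011✓ 10101✓ 10110✓ 11001✓ 11010✓ 11011✓ 11101✓ 11110✓ 11111✓
Round 1: -0000✓ -0010✓ -0011✓ -1001 -1110✓ -1111✓ 0-000✓ 0-100✓ 00-00✓ 000-0✓ 0001-✓ 01-00✓ 0100- 011-0 0111-✓ 1-010✓ 1-011✓ 1-101 1-110✓ 10-10✓ 100-0✓ 1001-✓ 11-01✓ 11-10✓ 11-11✓ 110-1✓ 1101-✓ 111-1✓ 1111-✓
Round 2: -00-0 -001- -111- 0--00 1--10 1-01- 11--1 11-1-
PIs = {-00-0, -001-, -1001, -111-, 0--00, 0100-, 011-0, 1--10, 1-01-, 1-101, 11--1, 11-1-}
Coverage chart:
  m0: -00-0,0--00
  m3: -001- ←essential
  m8: 0--00,0100-
  m9: -1001,0100-
  m14: -111-,011-0
  m15: -111- ←essential
  m16: -00-0 ←essential
  m18: -00-0,-001-,1--10,1-01-
  m19: -001-,1-01-
  m21: 1-101 ←essential
  m22: 1--10 ←essential
  m25: -1001,11--1
  m26: 1--10,1-01-,11-1-
  m27: 1-01-,11--1,11-1-
  m29: 1-101,11--1
  m30: -111-,1--10,11-1-
  m31: -111-,11--1,11-1-
Essential: -00-0, -001-, -111-, 1--10, 1-101

5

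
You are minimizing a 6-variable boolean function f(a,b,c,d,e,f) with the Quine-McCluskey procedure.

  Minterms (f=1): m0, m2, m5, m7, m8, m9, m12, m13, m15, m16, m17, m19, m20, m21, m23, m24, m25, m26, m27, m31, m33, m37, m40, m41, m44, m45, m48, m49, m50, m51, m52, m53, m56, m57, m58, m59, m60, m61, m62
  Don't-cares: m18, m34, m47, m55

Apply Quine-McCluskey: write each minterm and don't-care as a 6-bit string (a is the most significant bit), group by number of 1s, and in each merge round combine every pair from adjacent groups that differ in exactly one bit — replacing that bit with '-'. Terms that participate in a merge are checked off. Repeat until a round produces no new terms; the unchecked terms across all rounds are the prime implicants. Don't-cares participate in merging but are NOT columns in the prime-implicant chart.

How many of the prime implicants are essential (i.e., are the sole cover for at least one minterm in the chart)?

5

Round 0: 000000✓ 000010✓ 000101✓ 000111✓ 001000✓ 001001✓ 001100✓ 001101✓ 001111✓ 010000✓ 010001✓ 010010✓ 010011✓ 010100✓ 010101✓ 010111✓ 011000✓ 011001✓ 011010✓ 011011✓ 011111✓ 100001✓ 100010✓ 100101✓ 101000✓ 101001✓ 101100✓ 101101✓ 101111✓ 110000✓ 110001✓ 110010✓ 110011✓ 110100✓ 110101✓ 110111✓ 111000✓ 111001✓ 111010✓ 111011✓ 111100✓ 111101✓ 111110✓
Round 1: -00010✓ -00101✓ -01000✓ -01001✓ -01100✓ -01101✓ -01111✓ -10000✓ -10001✓ -10010✓ -10011✓ -10100✓ -10101✓ -10111✓ -11000✓ -11001✓ -11010✓ -11011✓ 0-0000✓ 0-0010✓ 0-0101✓ 0-0111✓ 0-1000✓ 0-1001✓ 0-1111✓ 00-000✓ 00-101✓ 00-111✓ 0000-0✓ 0001-1✓ 001-00✓ 001-01✓ 00100-✓ 0011-1✓ 00110-✓ 01-000✓ 01-001✓ 01-010✓ 01-011✓ 01-111✓ 010-00✓ 010-01✓ 010-11✓ 0100-0✓ 0100-1✓ 01000-✓ 01001-✓ 0101-1✓ 01010-✓ 011-11✓ 0110-0✓ 0110-1✓ 01100-✓ 01101-✓ 1-0001✓ 1-0010✓ 1-0101✓ 1-1000✓ 1-1001✓ 1-1100✓ 1-1101✓ 10-001✓ 10-101✓ 100-01✓ 101-00✓ 101-01✓ 10100-✓ 1011-1✓ 10110-✓ 11-000✓ 11-001✓ 11-010✓ 11-011✓ 11-100✓ 11-101✓ 110-00✓ 110-01✓ 110-11✓ 1100-0✓ 1100-1✓ 11000-✓ 11001-✓ 1101-1✓ 11010-✓ 111-00✓ 111-01✓ 111-10✓ 1110-0✓ 1110-1✓ 11100-✓ 11101-✓ 1111-0✓ 11110-✓
Round 2: --0010 --0101 --1000✓ --1001✓ -0-101 -01-00✓ -01-01✓ -0100-✓ -011-1 -0110-✓ -1-000✓ -1-001✓ -1-010✓ -1-011✓ -10-00✓ -10-01✓ -10-11✓ -100-0✓ -100-1✓ -1000-✓ -1001-✓ -101-1✓ -1010-✓ -110-0✓ -110-1✓ -1100-✓ -1101-✓ 0--000 0--111 0-00-0 0-01-1 0-100-✓ 00-1-1 001-0-✓ 01--11 01-0-0✓ 01-0-1✓ 01-00-✓ 01-01-✓ 010--1✓ 010-0-✓ 0100--✓ 0110--✓ 1--001✓ 1--101✓ 1-0-01✓ 1-1-00✓ 1-1-01✓ 1-100-✓ 1-110-✓ 10--01✓ 101-0-✓ 11--00✓ 11--01✓ 11-0-0✓ 11-0-1✓ 11-00-✓ 11-01-✓ 11-10-✓ 110--1✓ 110-0-✓ 1100--✓ 111--0 111-0-✓ 1110--✓
Round 3: --100- -01-0- -1-0-0✓ -1-0-1✓ -1-00-✓ -1-01-✓ -10--1 -10-0- -100--✓ -110--✓ 01-0--✓ 1---01 1-1-0- 11--0- 11-0--✓
Round 4: -1-0--
PIs = {--0010, --0101, --100-, -0-101, -01-0-, -011-1, -1-0--, -10--1, -10-0-, 0--000, 0--111, 0-00-0, 0-01-1, 00-1-1, 01--11, 1---01, 1-1-0-, 11--0-, 111--0}
Coverage chart:
  m0: 0--000,0-00-0
  m2: --0010,0-00-0
  m5: --0101,-0-101,0-01-1,00-1-1
  m7: 0--111,0-01-1,00-1-1
  m8: --100-,-01-0-,0--000
  m9: --100-,-01-0-
  m12: -01-0- ←essential
  m13: -0-101,-01-0-,-011-1,00-1-1
  m15: -011-1,0--111,00-1-1
  m16: -1-0--,-10-0-,0--000,0-00-0
  m17: -1-0--,-10--1,-10-0-
  m19: -1-0--,-10--1,01--11
  m20: -10-0- ←essential
  m21: --0101,-10--1,-10-0-,0-01-1
  m23: -10--1,0--111,0-01-1,01--11
  m24: --100-,-1-0--,0--000
  m25: --100-,-1-0--
  m26: -1-0-- ←essential
  m27: -1-0--,01--11
  m31: 0--111,01--11
  m33: 1---01 ←essential
  m37: --0101,-0-101,1---01
  m40: --100-,-01-0-,1-1-0-
  m41: --100-,-01-0-,1---01,1-1-0-
  m44: -01-0-,1-1-0-
  m45: -0-101,-01-0-,-011-1,1---01,1-1-0-
  m48: -1-0--,-10-0-,11--0-
  m49: -1-0--,-10--1,-10-0-,1---01,11--0-
  m50: --0010,-1-0--
  m51: -1-0--,-10--1
  m52: -10-0-,11--0-
  m53: --0101,-10--1,-10-0-,1---01,11--0-
  m56: --100-,-1-0--,1-1-0-,11--0-,111--0
  m57: --100-,-1-0--,1---01,1-1-0-,11--0-
  m58: -1-0--,111--0
  m59: -1-0-- ←essential
  m60: 1-1-0-,11--0-,111--0
  m61: 1---01,1-1-0-,11--0-
  m62: 111--0 ←essential
Essential: -01-0-, -1-0--, -10-0-, 1---01, 111--0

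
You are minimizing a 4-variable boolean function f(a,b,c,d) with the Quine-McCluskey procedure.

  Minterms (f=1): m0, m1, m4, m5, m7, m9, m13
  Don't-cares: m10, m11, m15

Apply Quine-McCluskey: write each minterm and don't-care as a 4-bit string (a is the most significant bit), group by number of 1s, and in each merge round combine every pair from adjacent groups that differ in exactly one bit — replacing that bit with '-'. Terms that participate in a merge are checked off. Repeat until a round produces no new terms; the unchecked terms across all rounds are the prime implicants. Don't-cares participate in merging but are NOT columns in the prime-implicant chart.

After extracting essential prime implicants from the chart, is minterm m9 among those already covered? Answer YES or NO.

NO

Round 0: 0000✓ 0001✓ 0100✓ 0101✓ 0111✓ 1001✓ 1010✓ 1011✓ 1101✓ 1111✓
Round 1: -001✓ -101✓ -111✓ 0-00✓ 0-01✓ 000-✓ 01-1✓ 010-✓ 1-01✓ 1-11✓ 10-1✓ 101- 11-1✓
Round 2: --01 -1-1 0-0- 1--1
PIs = {--01, -1-1, 0-0-, 1--1, 101-}
Coverage chart:
  m0: 0-0- ←essential
  m1: --01,0-0-
  m4: 0-0- ←essential
  m5: --01,-1-1,0-0-
  m7: -1-1 ←essential
  m9: --01,1--1
  m13: --01,-1-1,1--1
Essential: -1-1, 0-0-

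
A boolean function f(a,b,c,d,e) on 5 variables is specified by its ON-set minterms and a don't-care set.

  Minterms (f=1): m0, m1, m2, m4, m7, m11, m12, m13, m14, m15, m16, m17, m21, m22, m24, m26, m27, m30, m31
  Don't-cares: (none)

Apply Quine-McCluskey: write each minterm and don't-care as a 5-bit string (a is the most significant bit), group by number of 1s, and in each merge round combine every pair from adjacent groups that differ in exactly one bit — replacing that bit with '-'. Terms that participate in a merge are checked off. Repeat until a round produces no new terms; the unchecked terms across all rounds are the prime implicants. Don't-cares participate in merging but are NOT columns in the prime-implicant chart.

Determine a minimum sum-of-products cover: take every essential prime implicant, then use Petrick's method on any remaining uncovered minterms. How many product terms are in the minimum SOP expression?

[col 0] 00000*, 00001*, 00010*, 00100*, 00111*, 01011*, 01100*, 01101*, 01110*, 01111*, 10000*, 10001*, 10101*, 10110*, 11000*, 11010*, 11011*, 11110*, 11111*
[col 1] -0000*, -0001*, -1011*, -1110*, -1111*, 0-100, 0-111, 00-00, 000-0, 0000-*, 01-11*, 011-0*, 011-1*, 0110-*, 0111-*, 1-000, 1-110, 10-01, 1000-*, 11-10*, 11-11*, 110-0, 1101-*, 1111-*
[col 2] -000-, -1-11, -111-, 011--, 11-1-
Prime implicants: -000-, -1-11, -111-, 0-100, 0-111, 00-00, 000-0, 011--, 1-000, 1-110, 10-01, 11-1-, 110-0
PI chart (minterm → PIs covering it):
  0 | -000-,00-00,000-0
  1 | -000-  (sole → essential)
  2 | 000-0  (sole → essential)
  4 | 0-100,00-00
  7 | 0-111  (sole → essential)
  11 | -1-11  (sole → essential)
  12 | 0-100,011--
  13 | 011--  (sole → essential)
  14 | -111-,011--
  15 | -1-11,-111-,0-111,011--
  16 | -000-,1-000
  17 | -000-,10-01
  21 | 10-01  (sole → essential)
  22 | 1-110  (sole → essential)
  24 | 1-000,110-0
  26 | 11-1-,110-0
  27 | -1-11,11-1-
  30 | -111-,1-110,11-1-
  31 | -1-11,-111-,11-1-
Essential prime implicants: -000-, -1-11, 0-111, 000-0, 011--, 1-110, 10-01
Petrick residual → 0-100, 110-0
Minimum SOP uses 9 PIs: b'c'd' + bde + a'cd'e' + a'cde + a'b'c'e' + a'bc + acde' + ab'd'e + abc'e'

9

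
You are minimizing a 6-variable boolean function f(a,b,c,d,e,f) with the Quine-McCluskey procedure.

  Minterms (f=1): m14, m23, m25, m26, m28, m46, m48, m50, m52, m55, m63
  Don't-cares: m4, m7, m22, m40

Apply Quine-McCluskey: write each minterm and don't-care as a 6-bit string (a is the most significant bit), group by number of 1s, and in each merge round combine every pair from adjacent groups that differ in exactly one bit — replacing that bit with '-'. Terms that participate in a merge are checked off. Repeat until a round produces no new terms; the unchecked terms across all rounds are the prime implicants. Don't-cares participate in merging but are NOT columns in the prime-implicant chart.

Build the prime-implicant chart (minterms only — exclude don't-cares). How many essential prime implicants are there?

7

size-2^0 implicants → 000100  000111(✓)  001110(✓)  010110(✓)  010111(✓)  011001  011010  011100  101000  101110(✓)  110000(✓)  110010(✓)  110100(✓)  110111(✓)  111111(✓)
size-2^1 implicants → -01110  -10111  0-0111  01011-  11-111  110-00  1100-0
Unchecked terms (primes): -01110, -10111, 0-0111, 000100, 01011-, 011001, 011010, 011100, 101000, 11-111, 110-00, 1100-0
Minterm coverage:
  m14 ⊆ -01110 [E]
  m23 ⊆ -10111,0-0111,01011-
  m25 ⊆ 011001 [E]
  m26 ⊆ 011010 [E]
  m28 ⊆ 011100 [E]
  m46 ⊆ -01110 [E]
  m48 ⊆ 110-00,1100-0
  m50 ⊆ 1100-0 [E]
  m52 ⊆ 110-00 [E]
  m55 ⊆ -10111,11-111
  m63 ⊆ 11-111 [E]
E = {-01110, 011001, 011010, 011100, 11-111, 110-00, 1100-0}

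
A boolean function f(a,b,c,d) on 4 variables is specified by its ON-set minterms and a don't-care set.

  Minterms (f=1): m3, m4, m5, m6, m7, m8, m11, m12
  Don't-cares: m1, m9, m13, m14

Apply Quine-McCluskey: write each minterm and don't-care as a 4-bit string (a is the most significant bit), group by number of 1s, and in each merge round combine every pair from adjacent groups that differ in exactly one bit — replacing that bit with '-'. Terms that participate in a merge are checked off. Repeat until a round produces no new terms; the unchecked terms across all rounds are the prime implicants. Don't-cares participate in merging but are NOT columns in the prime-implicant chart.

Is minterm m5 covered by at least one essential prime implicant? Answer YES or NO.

NO

size-2^0 implicants → 0001(✓)  0011(✓)  0100(✓)  0101(✓)  0110(✓)  0111(✓)  1000(✓)  1001(✓)  1011(✓)  1100(✓)  1101(✓)  1110(✓)
size-2^1 implicants → -001(✓)  -011(✓)  -100(✓)  -101(✓)  -110(✓)  0-01(✓)  0-11(✓)  00-1(✓)  01-0(✓)  01-1(✓)  010-(✓)  011-(✓)  1-00(✓)  1-01(✓)  10-1(✓)  100-(✓)  11-0(✓)  110-(✓)
size-2^2 implicants → --01  -0-1  -1-0  -10-  0--1  01--  1-0-
Unchecked terms (primes): --01, -0-1, -1-0, -10-, 0--1, 01--, 1-0-
Minterm coverage:
  m3 ⊆ -0-1,0--1
  m4 ⊆ -1-0,-10-,01--
  m5 ⊆ --01,-10-,0--1,01--
  m6 ⊆ -1-0,01--
  m7 ⊆ 0--1,01--
  m8 ⊆ 1-0- [E]
  m11 ⊆ -0-1 [E]
  m12 ⊆ -1-0,-10-,1-0-
E = {-0-1, 1-0-}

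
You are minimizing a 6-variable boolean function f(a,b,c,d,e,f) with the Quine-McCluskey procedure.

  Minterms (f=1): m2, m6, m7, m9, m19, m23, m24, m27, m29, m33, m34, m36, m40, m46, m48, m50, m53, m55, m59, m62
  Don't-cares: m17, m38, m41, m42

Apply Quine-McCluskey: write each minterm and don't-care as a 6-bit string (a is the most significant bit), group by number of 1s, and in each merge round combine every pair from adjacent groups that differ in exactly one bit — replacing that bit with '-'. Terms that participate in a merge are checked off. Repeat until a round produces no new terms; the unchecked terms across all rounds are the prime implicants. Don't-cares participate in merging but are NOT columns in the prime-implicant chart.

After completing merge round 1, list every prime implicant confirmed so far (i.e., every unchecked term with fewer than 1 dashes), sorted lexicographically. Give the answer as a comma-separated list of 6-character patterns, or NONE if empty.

011000, 011101

[col 0] 000010*, 000110*, 000111*, 001001*, 010001*, 010011*, 010111*, 011000, 011011*, 011101, 100001*, 100010*, 100100*, 100110*, 101000*, 101001*, 101010*, 101110*, 110000*, 110010*, 110101*, 110111*, 111011*, 111110*
[col 1] -00010*, -00110*, -01001, -10111, -11011, 0-0111, 000-10*, 00011-, 01-011, 010-11, 0100-1, 1-0010, 1-1110, 10-001, 10-010*, 10-110*, 100-10*, 1001-0, 101-10*, 1010-0, 10100-, 1100-0, 1101-1
[col 2] -00-10, 10--10
Prime implicants: -00-10, -01001, -10111, -11011, 0-0111, 00011-, 01-011, 010-11, 0100-1, 011000, 011101, 1-0010, 1-1110, 10--10, 10-001, 1001-0, 1010-0, 10100-, 1100-0, 1101-1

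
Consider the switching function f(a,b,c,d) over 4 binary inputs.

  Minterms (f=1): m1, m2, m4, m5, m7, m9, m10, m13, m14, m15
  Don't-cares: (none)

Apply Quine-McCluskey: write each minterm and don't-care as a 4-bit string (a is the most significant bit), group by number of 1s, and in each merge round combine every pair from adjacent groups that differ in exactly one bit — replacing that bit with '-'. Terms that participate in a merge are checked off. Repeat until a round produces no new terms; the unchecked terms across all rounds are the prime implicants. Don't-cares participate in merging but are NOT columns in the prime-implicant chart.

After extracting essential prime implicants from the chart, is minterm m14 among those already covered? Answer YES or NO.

NO

[col 0] 0001*, 0010*, 0100*, 0101*, 0111*, 1001*, 1010*, 1101*, 1110*, 1111*
[col 1] -001*, -010, -101*, -111*, 0-01*, 01-1*, 010-, 1-01*, 1-10, 11-1*, 111-
[col 2] --01, -1-1
Prime implicants: --01, -010, -1-1, 010-, 1-10, 111-
PI chart (minterm → PIs covering it):
  1 | --01  (sole → essential)
  2 | -010  (sole → essential)
  4 | 010-  (sole → essential)
  5 | --01,-1-1,010-
  7 | -1-1  (sole → essential)
  9 | --01  (sole → essential)
  10 | -010,1-10
  13 | --01,-1-1
  14 | 1-10,111-
  15 | -1-1,111-
Essential prime implicants: --01, -010, -1-1, 010-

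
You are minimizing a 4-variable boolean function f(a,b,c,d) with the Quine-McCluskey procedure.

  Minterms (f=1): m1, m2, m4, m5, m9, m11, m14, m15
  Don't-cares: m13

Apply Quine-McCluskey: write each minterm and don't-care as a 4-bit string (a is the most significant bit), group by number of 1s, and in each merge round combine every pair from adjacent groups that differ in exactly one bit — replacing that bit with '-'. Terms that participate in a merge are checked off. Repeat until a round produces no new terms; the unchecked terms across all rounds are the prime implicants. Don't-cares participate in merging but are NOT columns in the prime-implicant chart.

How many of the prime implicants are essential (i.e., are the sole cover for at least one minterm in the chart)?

5

size-2^0 implicants → 0001(✓)  0010  0100(✓)  0101(✓)  1001(✓)  1011(✓)  1101(✓)  1110(✓)  1111(✓)
size-2^1 implicants → -001(✓)  -101(✓)  0-01(✓)  010-  1-01(✓)  1-11(✓)  10-1(✓)  11-1(✓)  111-
size-2^2 implicants → --01  1--1
Unchecked terms (primes): --01, 0010, 010-, 1--1, 111-
Minterm coverage:
  m1 ⊆ --01 [E]
  m2 ⊆ 0010 [E]
  m4 ⊆ 010- [E]
  m5 ⊆ --01,010-
  m9 ⊆ --01,1--1
  m11 ⊆ 1--1 [E]
  m14 ⊆ 111- [E]
  m15 ⊆ 1--1,111-
E = {--01, 0010, 010-, 1--1, 111-}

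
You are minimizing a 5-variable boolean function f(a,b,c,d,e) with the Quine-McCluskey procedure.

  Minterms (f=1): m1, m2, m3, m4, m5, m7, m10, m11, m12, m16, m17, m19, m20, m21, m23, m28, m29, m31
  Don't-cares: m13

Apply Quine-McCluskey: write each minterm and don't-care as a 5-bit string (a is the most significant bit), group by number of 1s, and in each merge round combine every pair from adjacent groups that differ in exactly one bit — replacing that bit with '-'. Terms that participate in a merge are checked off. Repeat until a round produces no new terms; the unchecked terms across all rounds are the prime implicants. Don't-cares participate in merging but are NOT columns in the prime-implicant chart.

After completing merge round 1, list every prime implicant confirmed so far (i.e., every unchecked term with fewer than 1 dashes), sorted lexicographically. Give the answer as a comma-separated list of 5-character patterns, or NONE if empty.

size-2^0 implicants → 00001(✓)  00010(✓)  00011(✓)  00100(✓)  00101(✓)  00111(✓)  01010(✓)  01011(✓)  01100(✓)  01101(✓)  10000(✓)  10001(✓)  10011(✓)  10100(✓)  10101(✓)  10111(✓)  11100(✓)  11101(✓)  11111(✓)
size-2^1 implicants → -0001(✓)  -0011(✓)  -0100(✓)  -0101(✓)  -0111(✓)  -1100(✓)  -1101(✓)  0-010(✓)  0-011(✓)  0-100(✓)  0-101(✓)  00-01(✓)  00-11(✓)  000-1(✓)  0001-(✓)  001-1(✓)  0010-(✓)  0101-(✓)  0110-(✓)  1-100(✓)  1-101(✓)  1-111(✓)  10-00(✓)  10-01(✓)  10-11(✓)  100-1(✓)  1000-(✓)  101-1(✓)  1010-(✓)  111-1(✓)  1110-(✓)
size-2^2 implicants → --100(✓)  --101(✓)  -0-01(✓)  -0-11(✓)  -00-1(✓)  -01-1(✓)  -010-(✓)  -110-(✓)  0-01-  0-10-(✓)  00--1(✓)  1-1-1  1-10-(✓)  10--1(✓)  10-0-
size-2^3 implicants → --10-  -0--1
Unchecked terms (primes): --10-, -0--1, 0-01-, 1-1-1, 10-0-

NONE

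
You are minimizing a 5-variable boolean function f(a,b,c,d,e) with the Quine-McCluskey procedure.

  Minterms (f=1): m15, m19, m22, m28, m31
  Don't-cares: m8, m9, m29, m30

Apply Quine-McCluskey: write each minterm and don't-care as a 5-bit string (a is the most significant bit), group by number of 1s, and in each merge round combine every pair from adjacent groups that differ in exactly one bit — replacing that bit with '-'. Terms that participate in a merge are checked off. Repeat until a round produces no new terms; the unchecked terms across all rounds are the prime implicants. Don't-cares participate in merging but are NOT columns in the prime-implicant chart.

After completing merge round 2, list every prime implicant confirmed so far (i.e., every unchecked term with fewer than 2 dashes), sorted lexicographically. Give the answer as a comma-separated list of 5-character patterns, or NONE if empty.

-1111, 0100-, 1-110, 10011

size-2^0 implicants → 01000(✓)  01001(✓)  01111(✓)  10011  10110(✓)  11100(✓)  11101(✓)  11110(✓)  11111(✓)
size-2^1 implicants → -1111  0100-  1-110  111-0(✓)  111-1(✓)  1110-(✓)  1111-(✓)
size-2^2 implicants → 111--
Unchecked terms (primes): -1111, 0100-, 1-110, 10011, 111--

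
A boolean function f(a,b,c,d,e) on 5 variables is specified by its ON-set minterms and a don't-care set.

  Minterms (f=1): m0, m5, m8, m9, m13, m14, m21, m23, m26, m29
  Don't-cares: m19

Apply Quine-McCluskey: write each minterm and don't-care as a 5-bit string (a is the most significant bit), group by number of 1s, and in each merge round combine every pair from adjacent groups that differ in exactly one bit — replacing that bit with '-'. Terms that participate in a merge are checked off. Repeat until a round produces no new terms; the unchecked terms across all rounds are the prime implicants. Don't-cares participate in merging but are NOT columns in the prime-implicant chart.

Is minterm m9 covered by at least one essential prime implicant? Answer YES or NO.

Round 0: 00000✓ 00101✓ 01000✓ 01001✓ 01101✓ 01110 10011✓ 10101✓ 10111✓ 11010 11101✓
Round 1: -0101✓ -1101✓ 0-000 0-101✓ 01-01 0100- 1-101✓ 10-11 101-1
Round 2: --101
PIs = {--101, 0-000, 01-01, 0100-, 01110, 10-11, 101-1, 11010}
Coverage chart:
  m0: 0-000 ←essential
  m5: --101 ←essential
  m8: 0-000,0100-
  m9: 01-01,0100-
  m13: --101,01-01
  m14: 01110 ←essential
  m21: --101,101-1
  m23: 10-11,101-1
  m26: 11010 ←essential
  m29: --101 ←essential
Essential: --101, 0-000, 01110, 11010

NO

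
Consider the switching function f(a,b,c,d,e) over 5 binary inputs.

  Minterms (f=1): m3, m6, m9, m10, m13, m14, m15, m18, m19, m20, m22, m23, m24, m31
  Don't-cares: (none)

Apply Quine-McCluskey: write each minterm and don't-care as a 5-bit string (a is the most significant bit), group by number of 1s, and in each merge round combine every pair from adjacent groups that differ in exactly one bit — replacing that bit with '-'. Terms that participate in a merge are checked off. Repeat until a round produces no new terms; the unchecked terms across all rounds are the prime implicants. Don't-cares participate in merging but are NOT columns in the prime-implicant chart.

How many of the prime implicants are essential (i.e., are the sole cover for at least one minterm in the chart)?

6

[col 0] 00011*, 00110*, 01001*, 01010*, 01101*, 01110*, 01111*, 10010*, 10011*, 10100*, 10110*, 10111*, 11000, 11111*
[col 1] -0011, -0110, -1111, 0-110, 01-01, 01-10, 011-1, 0111-, 1-111, 10-10*, 10-11*, 1001-*, 101-0, 1011-*
[col 2] 10-1-
Prime implicants: -0011, -0110, -1111, 0-110, 01-01, 01-10, 011-1, 0111-, 1-111, 10-1-, 101-0, 11000
PI chart (minterm → PIs covering it):
  3 | -0011  (sole → essential)
  6 | -0110,0-110
  9 | 01-01  (sole → essential)
  10 | 01-10  (sole → essential)
  13 | 01-01,011-1
  14 | 0-110,01-10,0111-
  15 | -1111,011-1,0111-
  18 | 10-1-  (sole → essential)
  19 | -0011,10-1-
  20 | 101-0  (sole → essential)
  22 | -0110,10-1-,101-0
  23 | 1-111,10-1-
  24 | 11000  (sole → essential)
  31 | -1111,1-111
Essential prime implicants: -0011, 01-01, 01-10, 10-1-, 101-0, 11000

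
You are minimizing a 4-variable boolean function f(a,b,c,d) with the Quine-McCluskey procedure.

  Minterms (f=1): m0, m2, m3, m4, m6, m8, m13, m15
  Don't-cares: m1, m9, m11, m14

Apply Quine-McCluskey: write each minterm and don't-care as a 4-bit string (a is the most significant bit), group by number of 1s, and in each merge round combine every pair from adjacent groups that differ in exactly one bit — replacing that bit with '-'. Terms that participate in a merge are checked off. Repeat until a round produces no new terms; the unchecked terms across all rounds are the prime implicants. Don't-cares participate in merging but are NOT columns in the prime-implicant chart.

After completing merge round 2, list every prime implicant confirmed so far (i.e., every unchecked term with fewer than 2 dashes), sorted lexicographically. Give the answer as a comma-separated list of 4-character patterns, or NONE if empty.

-110, 111-

Round 0: 0000✓ 0001✓ 0010✓ 0011✓ 0100✓ 0110✓ 1000✓ 1001✓ 1011✓ 1101✓ 1110✓ 1111✓
Round 1: -000✓ -001✓ -011✓ -110 0-00✓ 0-10✓ 00-0✓ 00-1✓ 000-✓ 001-✓ 01-0✓ 1-01✓ 1-11✓ 10-1✓ 100-✓ 11-1✓ 111-
Round 2: -0-1 -00- 0--0 00-- 1--1
PIs = {-0-1, -00-, -110, 0--0, 00--, 1--1, 111-}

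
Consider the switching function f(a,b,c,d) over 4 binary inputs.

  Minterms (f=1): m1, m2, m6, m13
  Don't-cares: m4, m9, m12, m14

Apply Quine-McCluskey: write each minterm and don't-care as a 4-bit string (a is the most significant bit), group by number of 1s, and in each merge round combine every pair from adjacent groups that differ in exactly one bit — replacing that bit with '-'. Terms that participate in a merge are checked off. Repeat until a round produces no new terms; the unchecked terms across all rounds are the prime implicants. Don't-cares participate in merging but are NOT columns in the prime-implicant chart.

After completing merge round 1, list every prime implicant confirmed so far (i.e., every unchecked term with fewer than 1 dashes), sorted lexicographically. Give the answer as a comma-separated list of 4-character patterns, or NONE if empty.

[col 0] 0001*, 0010*, 0100*, 0110*, 1001*, 1100*, 1101*, 1110*
[col 1] -001, -100*, -110*, 0-10, 01-0*, 1-01, 11-0*, 110-
[col 2] -1-0
Prime implicants: -001, -1-0, 0-10, 1-01, 110-

NONE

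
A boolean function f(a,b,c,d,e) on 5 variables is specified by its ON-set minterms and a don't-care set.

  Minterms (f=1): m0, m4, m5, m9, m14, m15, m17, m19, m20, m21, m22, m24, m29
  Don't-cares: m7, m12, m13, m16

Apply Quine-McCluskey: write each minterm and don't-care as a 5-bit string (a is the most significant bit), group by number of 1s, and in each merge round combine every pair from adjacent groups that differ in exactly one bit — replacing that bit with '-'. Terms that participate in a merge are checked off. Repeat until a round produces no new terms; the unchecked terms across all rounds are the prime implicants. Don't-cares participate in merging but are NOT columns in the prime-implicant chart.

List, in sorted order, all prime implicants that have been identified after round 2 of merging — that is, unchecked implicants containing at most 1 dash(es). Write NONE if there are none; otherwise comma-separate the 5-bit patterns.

01-01, 1-000, 100-1, 101-0

size-2^0 implicants → 00000(✓)  00100(✓)  00101(✓)  00111(✓)  01001(✓)  01100(✓)  01101(✓)  01110(✓)  01111(✓)  10000(✓)  10001(✓)  10011(✓)  10100(✓)  10101(✓)  10110(✓)  11000(✓)  11101(✓)
size-2^1 implicants → -0000(✓)  -0100(✓)  -0101(✓)  -1101(✓)  0-100(✓)  0-101(✓)  0-111(✓)  00-00(✓)  001-1(✓)  0010-(✓)  01-01  011-0(✓)  011-1(✓)  0110-(✓)  0111-(✓)  1-000  1-101(✓)  10-00(✓)  10-01(✓)  100-1  1000-(✓)  101-0  1010-(✓)
size-2^2 implicants → --101  -0-00  -010-  0-1-1  0-10-  011--  10-0-
Unchecked terms (primes): --101, -0-00, -010-, 0-1-1, 0-10-, 01-01, 011--, 1-000, 10-0-, 100-1, 101-0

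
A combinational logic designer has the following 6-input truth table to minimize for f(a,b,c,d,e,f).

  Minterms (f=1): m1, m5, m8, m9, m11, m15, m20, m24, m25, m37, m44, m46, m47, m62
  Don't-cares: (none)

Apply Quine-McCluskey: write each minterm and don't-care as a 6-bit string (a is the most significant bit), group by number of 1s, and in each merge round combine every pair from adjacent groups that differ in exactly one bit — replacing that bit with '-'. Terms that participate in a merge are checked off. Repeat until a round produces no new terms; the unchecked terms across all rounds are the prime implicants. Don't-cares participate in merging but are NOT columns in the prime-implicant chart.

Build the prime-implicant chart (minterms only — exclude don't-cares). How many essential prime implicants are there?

5

Round 0: 000001✓ 000101✓ 001000✓ 001001✓ 001011✓ 001111✓ 010100 011000✓ 011001✓ 100101✓ 101100✓ 101110✓ 101111✓ 111110✓
Round 1: -00101 -01111 0-1000✓ 0-1001✓ 00-001 000-01 001-11 0010-1 00100-✓ 01100-✓ 1-1110 1011-0 10111-
Round 2: 0-100-
PIs = {-00101, -01111, 0-100-, 00-001, 000-01, 001-11, 0010-1, 010100, 1-1110, 1011-0, 10111-}
Coverage chart:
  m1: 00-001,000-01
  m5: -00101,000-01
  m8: 0-100- ←essential
  m9: 0-100-,00-001,0010-1
  m11: 001-11,0010-1
  m15: -01111,001-11
  m20: 010100 ←essential
  m24: 0-100- ←essential
  m25: 0-100- ←essential
  m37: -00101 ←essential
  m44: 1011-0 ←essential
  m46: 1-1110,1011-0,10111-
  m47: -01111,10111-
  m62: 1-1110 ←essential
Essential: -00101, 0-100-, 010100, 1-1110, 1011-0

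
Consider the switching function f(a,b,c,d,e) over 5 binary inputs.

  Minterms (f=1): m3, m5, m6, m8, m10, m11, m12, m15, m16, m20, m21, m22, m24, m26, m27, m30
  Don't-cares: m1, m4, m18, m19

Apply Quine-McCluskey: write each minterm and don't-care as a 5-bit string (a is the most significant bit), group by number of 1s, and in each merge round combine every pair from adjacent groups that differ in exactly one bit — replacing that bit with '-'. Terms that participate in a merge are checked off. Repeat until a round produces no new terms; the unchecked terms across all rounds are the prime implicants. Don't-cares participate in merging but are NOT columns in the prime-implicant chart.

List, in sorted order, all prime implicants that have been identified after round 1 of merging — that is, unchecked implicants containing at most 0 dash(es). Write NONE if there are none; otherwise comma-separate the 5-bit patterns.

size-2^0 implicants → 00001(✓)  00011(✓)  00100(✓)  00101(✓)  00110(✓)  01000(✓)  01010(✓)  01011(✓)  01100(✓)  01111(✓)  10000(✓)  10010(✓)  10011(✓)  10100(✓)  10101(✓)  10110(✓)  11000(✓)  11010(✓)  11011(✓)  11110(✓)
size-2^1 implicants → -0011(✓)  -0100(✓)  -0101(✓)  -0110(✓)  -1000(✓)  -1010(✓)  -1011(✓)  0-011(✓)  0-100  00-01  000-1  001-0(✓)  0010-(✓)  01-00  01-11  010-0(✓)  0101-(✓)  1-000(✓)  1-010(✓)  1-011(✓)  1-110(✓)  10-00(✓)  10-10(✓)  100-0(✓)  1001-(✓)  101-0(✓)  1010-(✓)  11-10(✓)  110-0(✓)  1101-(✓)
size-2^2 implicants → --011  -01-0  -010-  -10-0  -101-  1--10  1-0-0  1-01-  10--0
Unchecked terms (primes): --011, -01-0, -010-, -10-0, -101-, 0-100, 00-01, 000-1, 01-00, 01-11, 1--10, 1-0-0, 1-01-, 10--0

NONE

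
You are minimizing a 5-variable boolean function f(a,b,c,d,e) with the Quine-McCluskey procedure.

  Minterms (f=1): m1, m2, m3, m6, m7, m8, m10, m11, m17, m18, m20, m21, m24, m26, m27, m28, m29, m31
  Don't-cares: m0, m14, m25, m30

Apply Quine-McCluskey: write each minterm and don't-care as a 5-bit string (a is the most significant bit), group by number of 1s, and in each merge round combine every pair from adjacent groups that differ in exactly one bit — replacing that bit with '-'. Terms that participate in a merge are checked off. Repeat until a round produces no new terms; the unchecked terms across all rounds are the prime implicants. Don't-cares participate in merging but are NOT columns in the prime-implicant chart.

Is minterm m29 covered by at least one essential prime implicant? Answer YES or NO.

YES

[col 0] 00000*, 00001*, 00010*, 00011*, 00110*, 00111*, 01000*, 01010*, 01011*, 01110*, 10001*, 10010*, 10100*, 10101*, 11000*, 11001*, 11010*, 11011*, 11100*, 11101*, 11110*, 11111*
[col 1] -0001, -0010*, -1000*, -1010*, -1011*, -1110*, 0-000*, 0-010*, 0-011*, 0-110*, 00-10*, 00-11*, 000-0*, 000-1*, 0000-*, 0001-*, 0011-*, 01-10*, 010-0*, 0101-*, 1-001*, 1-010*, 1-100*, 1-101*, 10-01*, 1010-*, 11-00*, 11-01*, 11-10*, 11-11*, 110-0*, 110-1*, 1100-*, 1101-*, 111-0*, 111-1*, 1110-*, 1111-*
[col 2] --010, -1-10, -10-0, -101-, 0--10, 0-0-0, 0-01-, 00-1-, 000--, 1--01, 1-10-, 11--0*, 11--1*, 11-0-*, 11-1-*, 110--*, 111--*
[col 3] 11---
Prime implicants: --010, -0001, -1-10, -10-0, -101-, 0--10, 0-0-0, 0-01-, 00-1-, 000--, 1--01, 1-10-, 11---
PI chart (minterm → PIs covering it):
  1 | -0001,000--
  2 | --010,0--10,0-0-0,0-01-,00-1-,000--
  3 | 0-01-,00-1-,000--
  6 | 0--10,00-1-
  7 | 00-1-  (sole → essential)
  8 | -10-0,0-0-0
  10 | --010,-1-10,-10-0,-101-,0--10,0-0-0,0-01-
  11 | -101-,0-01-
  17 | -0001,1--01
  18 | --010  (sole → essential)
  20 | 1-10-  (sole → essential)
  21 | 1--01,1-10-
  24 | -10-0,11---
  26 | --010,-1-10,-10-0,-101-,11---
  27 | -101-,11---
  28 | 1-10-,11---
  29 | 1--01,1-10-,11---
  31 | 11---  (sole → essential)
Essential prime implicants: --010, 00-1-, 1-10-, 11---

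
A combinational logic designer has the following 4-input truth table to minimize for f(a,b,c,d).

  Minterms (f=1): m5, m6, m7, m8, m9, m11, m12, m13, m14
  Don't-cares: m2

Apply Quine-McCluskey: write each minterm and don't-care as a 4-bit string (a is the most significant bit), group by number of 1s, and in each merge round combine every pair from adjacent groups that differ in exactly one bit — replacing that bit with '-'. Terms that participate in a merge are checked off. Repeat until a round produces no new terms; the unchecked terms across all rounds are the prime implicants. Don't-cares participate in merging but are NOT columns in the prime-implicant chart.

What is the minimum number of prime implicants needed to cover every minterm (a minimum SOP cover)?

4

size-2^0 implicants → 0010(✓)  0101(✓)  0110(✓)  0111(✓)  1000(✓)  1001(✓)  1011(✓)  1100(✓)  1101(✓)  1110(✓)
size-2^1 implicants → -101  -110  0-10  01-1  011-  1-00(✓)  1-01(✓)  10-1  100-(✓)  11-0  110-(✓)
size-2^2 implicants → 1-0-
Unchecked terms (primes): -101, -110, 0-10, 01-1, 011-, 1-0-, 10-1, 11-0
Minterm coverage:
  m5 ⊆ -101,01-1
  m6 ⊆ -110,0-10,011-
  m7 ⊆ 01-1,011-
  m8 ⊆ 1-0- [E]
  m9 ⊆ 1-0-,10-1
  m11 ⊆ 10-1 [E]
  m12 ⊆ 1-0-,11-0
  m13 ⊆ -101,1-0-
  m14 ⊆ -110,11-0
E = {1-0-, 10-1}
Petrick residual → -110, 01-1
Cover = bcd' + a'bd + ac' + ab'd  |cover|=4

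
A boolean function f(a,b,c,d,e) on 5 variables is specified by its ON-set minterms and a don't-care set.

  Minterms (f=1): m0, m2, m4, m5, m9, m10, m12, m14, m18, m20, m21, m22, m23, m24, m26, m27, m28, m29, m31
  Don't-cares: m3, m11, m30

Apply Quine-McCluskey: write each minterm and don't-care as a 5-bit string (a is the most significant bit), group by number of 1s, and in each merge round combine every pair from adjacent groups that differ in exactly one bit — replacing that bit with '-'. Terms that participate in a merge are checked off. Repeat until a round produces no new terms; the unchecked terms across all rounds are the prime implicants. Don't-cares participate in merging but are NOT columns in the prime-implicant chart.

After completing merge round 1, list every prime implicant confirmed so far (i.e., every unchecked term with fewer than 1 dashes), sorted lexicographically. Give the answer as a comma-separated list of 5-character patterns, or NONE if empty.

NONE

[col 0] 00000*, 00010*, 00011*, 00100*, 00101*, 01001*, 01010*, 01011*, 01100*, 01110*, 10010*, 10100*, 10101*, 10110*, 10111*, 11000*, 11010*, 11011*, 11100*, 11101*, 11110*, 11111*
[col 1] -0010*, -0100*, -0101*, -1010*, -1011*, -1100*, -1110*, 0-010*, 0-011*, 0-100*, 00-00, 000-0, 0001-*, 0010-*, 01-10*, 010-1, 0101-*, 011-0*, 1-010*, 1-100*, 1-101*, 1-110*, 1-111*, 10-10*, 101-0*, 101-1*, 1010-*, 1011-*, 11-00*, 11-10*, 11-11*, 110-0*, 1101-*, 111-0*, 111-1*, 1110-*, 1111-*
[col 2] --010, --100, -010-, -1-10, -101-, -11-0, 0-01-, 1--10, 1-1-0*, 1-1-1*, 1-10-*, 1-11-*, 101--*, 11--0, 11-1-, 111--*
[col 3] 1-1--
Prime implicants: --010, --100, -010-, -1-10, -101-, -11-0, 0-01-, 00-00, 000-0, 010-1, 1--10, 1-1--, 11--0, 11-1-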